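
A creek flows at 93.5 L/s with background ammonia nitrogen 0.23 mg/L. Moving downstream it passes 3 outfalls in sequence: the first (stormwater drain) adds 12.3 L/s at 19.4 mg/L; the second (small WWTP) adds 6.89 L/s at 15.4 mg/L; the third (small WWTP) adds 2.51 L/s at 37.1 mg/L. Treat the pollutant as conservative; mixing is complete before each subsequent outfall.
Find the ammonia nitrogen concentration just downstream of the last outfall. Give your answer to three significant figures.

3.99 mg/L

After outfall 1: Q = 93.50 + 12.30 = 105.8 L/s; C = (93.50·0.2300 + 12.30·19.40)/105.8 = 2.459 mg/L.
After outfall 2: Q = 105.8 + 6.890 = 112.7 L/s; C = (105.8·2.459 + 6.890·15.40)/112.7 = 3.250 mg/L.
After outfall 3: Q = 112.7 + 2.510 = 115.2 L/s; C = (112.7·3.250 + 2.510·37.10)/115.2 = 3.987 mg/L.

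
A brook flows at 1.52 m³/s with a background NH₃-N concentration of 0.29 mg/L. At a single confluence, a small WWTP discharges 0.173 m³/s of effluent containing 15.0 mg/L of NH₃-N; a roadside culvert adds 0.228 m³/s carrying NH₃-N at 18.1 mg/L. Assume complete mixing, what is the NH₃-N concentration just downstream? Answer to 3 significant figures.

Mass balance: C = (1.520·0.2900 + 0.1730·15.00 + 0.2280·18.10) / 1.921 = 7.163/1.921 = 3.729 mg/L.

3.73 mg/L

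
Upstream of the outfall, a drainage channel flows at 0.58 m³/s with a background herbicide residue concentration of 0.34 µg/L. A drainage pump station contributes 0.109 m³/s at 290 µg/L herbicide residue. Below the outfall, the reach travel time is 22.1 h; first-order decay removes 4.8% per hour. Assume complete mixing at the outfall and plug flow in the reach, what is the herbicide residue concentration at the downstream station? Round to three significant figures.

After mixing, C = (0.5800·0.3400 + 0.1090·290.0) / 0.6890 = 31.81/0.6890 = 46.16 µg/L.
4.8%/h lost → k = −ln(1 − 0.048) = 0.04919 h⁻¹.
Decay over the reach: 46.16·exp(−kt) = 46.16·0.3372 = 15.57 µg/L.

15.6 µg/L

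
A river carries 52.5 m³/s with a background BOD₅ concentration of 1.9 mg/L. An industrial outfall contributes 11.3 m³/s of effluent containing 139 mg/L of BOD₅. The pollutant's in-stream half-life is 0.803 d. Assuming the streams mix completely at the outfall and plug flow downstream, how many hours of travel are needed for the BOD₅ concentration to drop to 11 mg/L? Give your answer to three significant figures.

Conservation of mass: C = (52.50·1.900 + 11.30·139.0) / 63.80 = 1670/63.80 = 26.18 mg/L.
Half-life 0.803 d → k = ln 2 / 0.803 = 0.8632 d⁻¹.
26.18·exp(−k·t) = 11 → t = ln(26.18/11)/k = 86800 s = 24.11 h.

24.1 h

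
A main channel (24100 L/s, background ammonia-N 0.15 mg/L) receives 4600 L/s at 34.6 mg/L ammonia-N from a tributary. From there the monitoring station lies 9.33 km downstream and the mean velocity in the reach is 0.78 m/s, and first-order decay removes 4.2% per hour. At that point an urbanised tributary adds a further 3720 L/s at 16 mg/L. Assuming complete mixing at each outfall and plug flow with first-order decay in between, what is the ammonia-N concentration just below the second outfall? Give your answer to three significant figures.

6.19 mg/L

Mixed concentration C = ΣQC/ΣQ = (24100·0.1500 + 4600·34.60) / 28700 = 162800/28700 = 5.672 mg/L; combined flow 28700 L/s.
Travel time t = 9.33·1000 / 0.78 = 11960 s = 3.323 h.
4.2%/h lost → k = −ln(1 − 0.042) = 0.04291 h⁻¹.
Applying C = C₀e^(−kt): 5.672 × 0.8671 = 4.918 mg/L.
At the second outfall, C = (28700·4.918 + 3720·16.00) / (28700 + 3720) = 6.190 mg/L.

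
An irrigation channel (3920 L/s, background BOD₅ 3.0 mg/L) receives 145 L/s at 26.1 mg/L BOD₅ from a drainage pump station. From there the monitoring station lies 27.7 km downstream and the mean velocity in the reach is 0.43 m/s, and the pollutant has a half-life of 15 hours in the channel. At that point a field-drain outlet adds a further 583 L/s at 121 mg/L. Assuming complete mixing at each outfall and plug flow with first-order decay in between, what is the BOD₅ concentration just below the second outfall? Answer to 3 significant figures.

After mixing, C = (3920·3.000 + 145.0·26.10) / 4065 = 15540/4065 = 3.824 mg/L; combined flow 4065 L/s.
Travel time t = 27.7·1000 / 0.43 = 64420 s = 17.89 h.
Half-life 15 h → k = ln 2 / 15 = 0.04621 h⁻¹ = 1.109 d⁻¹.
Applying C = C₀e^(−kt): 3.824 × 0.4374 = 1.673 mg/L.
At the second outfall, C = (4065·1.673 + 583.0·121.0) / (4065 + 583.0) = 16.64 mg/L.

16.6 mg/L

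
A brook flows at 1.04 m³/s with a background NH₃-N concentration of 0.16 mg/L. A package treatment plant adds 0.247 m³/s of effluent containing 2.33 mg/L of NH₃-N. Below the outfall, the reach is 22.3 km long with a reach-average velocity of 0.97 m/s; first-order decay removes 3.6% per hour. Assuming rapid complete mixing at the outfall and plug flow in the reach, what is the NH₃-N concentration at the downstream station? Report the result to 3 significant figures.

0.456 mg/L

Mass balance: C = (1.040·0.1600 + 0.2470·2.330) / 1.287 = 0.7419/1.287 = 0.5765 mg/L.
Travel time t = 22.3·1000 / 0.97 = 22990 s = 6.386 h.
3.6%/h lost → k = −ln(1 − 0.036) = 0.03666 h⁻¹.
First-order decay: C = 0.5765·exp(−k·t) = 0.5765·0.7913 = 0.4561 mg/L.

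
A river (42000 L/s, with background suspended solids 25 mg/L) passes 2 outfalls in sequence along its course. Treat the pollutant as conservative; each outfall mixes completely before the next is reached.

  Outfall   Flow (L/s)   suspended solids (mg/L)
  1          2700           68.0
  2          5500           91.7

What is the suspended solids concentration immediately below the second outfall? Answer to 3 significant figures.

After outfall 1: Q = 42000 + 2700 = 44700 L/s; C = (42000·25.00 + 2700·68.00)/44700 = 27.60 mg/L.
After outfall 2: Q = 44700 + 5500 = 50200 L/s; C = (44700·27.60 + 5500·91.70)/50200 = 34.62 mg/L.

34.6 mg/L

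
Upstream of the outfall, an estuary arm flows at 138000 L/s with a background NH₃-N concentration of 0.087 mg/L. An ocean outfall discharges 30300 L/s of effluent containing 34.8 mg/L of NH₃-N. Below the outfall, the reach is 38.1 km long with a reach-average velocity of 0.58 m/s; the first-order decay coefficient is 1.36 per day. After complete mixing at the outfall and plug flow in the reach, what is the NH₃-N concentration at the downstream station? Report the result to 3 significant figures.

2.25 mg/L

Flow-weighted average: C = (138000·0.08700 + 30300·34.80) / 168300 = 1066000/168300 = 6.337 mg/L.
Travel time t = 38.1·1000 / 0.58 = 65690 s = 18.25 h.
Decay over the reach: 6.337·exp(−kt) = 6.337·0.3556 = 2.253 mg/L.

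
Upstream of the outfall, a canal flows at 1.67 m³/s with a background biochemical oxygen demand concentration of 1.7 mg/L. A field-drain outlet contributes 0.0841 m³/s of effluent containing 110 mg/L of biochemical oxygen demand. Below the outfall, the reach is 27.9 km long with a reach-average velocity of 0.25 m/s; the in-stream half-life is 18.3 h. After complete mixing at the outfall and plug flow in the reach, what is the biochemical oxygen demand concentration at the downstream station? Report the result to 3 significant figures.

2.13 mg/L

Mass balance: C = (1.670·1.700 + 0.08410·110.0) / 1.754 = 12.09/1.754 = 6.892 mg/L.
Travel time t = 27.9·1000 / 0.25 = 111600 s = 31.00 h.
Half-life 18.3 h → k = ln 2 / 18.3 = 0.03788 h⁻¹ = 0.9090 d⁻¹.
Applying C = C₀e^(−kt): 6.892 × 0.3091 = 2.130 mg/L.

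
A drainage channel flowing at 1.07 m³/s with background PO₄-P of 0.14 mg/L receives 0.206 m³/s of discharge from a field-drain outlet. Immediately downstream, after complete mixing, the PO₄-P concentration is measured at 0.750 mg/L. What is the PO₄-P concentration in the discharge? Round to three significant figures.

3.92 mg/L

Mass balance: 1.070·0.1400 + 0.2060·Cₑ = 1.276·0.7500
→ Cₑ = (1.276·0.7500 − 1.070·0.1400) / 0.2060 = 3.918 mg/L.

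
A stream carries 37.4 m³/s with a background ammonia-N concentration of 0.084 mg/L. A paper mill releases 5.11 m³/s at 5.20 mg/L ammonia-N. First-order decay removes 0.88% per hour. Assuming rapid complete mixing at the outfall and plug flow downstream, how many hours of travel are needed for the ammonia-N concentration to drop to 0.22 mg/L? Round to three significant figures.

Flow-weighted average: C = (37.40·0.08400 + 5.110·5.200) / 42.51 = 29.71/42.51 = 0.6990 mg/L.
0.88%/h lost → k = −ln(1 − 0.0088) = 0.008839 h⁻¹.
0.6990·exp(−k·t) = 0.22 → t = ln(0.6990/0.22)/k = 470800 s = 130.8 h.

131 h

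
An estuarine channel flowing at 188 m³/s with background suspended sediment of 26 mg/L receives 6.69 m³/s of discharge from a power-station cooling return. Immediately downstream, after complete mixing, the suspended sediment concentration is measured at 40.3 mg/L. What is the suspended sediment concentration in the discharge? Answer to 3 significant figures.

442 mg/L

Mass balance: 188.0·26.00 + 6.690·Cₑ = 194.7·40.30
→ Cₑ = (194.7·40.30 − 188.0·26.00) / 6.690 = 442.2 mg/L.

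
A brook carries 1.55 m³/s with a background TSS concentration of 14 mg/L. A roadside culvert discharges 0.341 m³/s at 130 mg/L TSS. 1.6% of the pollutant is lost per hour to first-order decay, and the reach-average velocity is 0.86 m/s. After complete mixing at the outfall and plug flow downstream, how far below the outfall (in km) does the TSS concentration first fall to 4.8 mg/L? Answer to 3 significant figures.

Mass balance: C = (1.550·14.00 + 0.3410·130.0) / 1.891 = 66.03/1.891 = 34.92 mg/L.
1.6%/h lost → k = −ln(1 − 0.016) = 0.01613 h⁻¹.
Set 34.92·exp(−k·t) = 4.8 → t = ln(34.92/4.8)/k = 442900 s = 123.0 h.
Distance = v·t = 0.86·442900 = 380900 m = 380.9 km.

381 km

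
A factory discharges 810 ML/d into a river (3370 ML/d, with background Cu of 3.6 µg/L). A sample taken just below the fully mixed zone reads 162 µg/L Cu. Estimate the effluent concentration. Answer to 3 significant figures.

821 µg/L

Mass balance: 3370·3.600 + 810.0·Cₑ = 4180·162.0
→ Cₑ = (4180·162.0 − 3370·3.600) / 810.0 = 821.0 µg/L.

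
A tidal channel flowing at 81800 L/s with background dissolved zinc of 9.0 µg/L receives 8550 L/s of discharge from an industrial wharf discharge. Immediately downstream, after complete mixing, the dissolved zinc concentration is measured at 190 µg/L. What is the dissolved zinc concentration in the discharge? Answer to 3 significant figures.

1920 µg/L

Mass balance: 81800·9.000 + 8550·Cₑ = 90350·190.0
→ Cₑ = (90350·190.0 − 81800·9.000) / 8550 = 1922 µg/L.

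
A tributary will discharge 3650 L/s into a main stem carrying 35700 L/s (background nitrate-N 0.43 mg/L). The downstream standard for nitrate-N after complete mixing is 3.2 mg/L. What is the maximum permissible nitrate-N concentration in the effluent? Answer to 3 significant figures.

30.3 mg/L

At the limit, (Qr·Cr + Qe·Cₑ)/(Qr + Qe) = 3.2:
Cₑ = (39350·3.2 − 35700·0.4300) / 3650 = 30.29 mg/L.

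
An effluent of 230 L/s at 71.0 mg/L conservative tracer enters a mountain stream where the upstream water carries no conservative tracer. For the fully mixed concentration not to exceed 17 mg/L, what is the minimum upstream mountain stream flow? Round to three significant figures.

Set C_mix = 17: (Q·0 + 230.0·71.00) / (Q + 230.0) = 17
→ Q = 230.0·(71.00 − 17)/(17 − 0) = 730.6 L/s.

731 L/s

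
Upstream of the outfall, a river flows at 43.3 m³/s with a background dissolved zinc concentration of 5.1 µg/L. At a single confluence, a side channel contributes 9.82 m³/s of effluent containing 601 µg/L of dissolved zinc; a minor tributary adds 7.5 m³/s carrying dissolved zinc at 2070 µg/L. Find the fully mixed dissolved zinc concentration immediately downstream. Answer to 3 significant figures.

Conservation of mass: C = (43.30·5.100 + 9.820·601.0 + 7.500·2070) / 60.62 = 21650/60.62 = 357.1 µg/L.

357 µg/L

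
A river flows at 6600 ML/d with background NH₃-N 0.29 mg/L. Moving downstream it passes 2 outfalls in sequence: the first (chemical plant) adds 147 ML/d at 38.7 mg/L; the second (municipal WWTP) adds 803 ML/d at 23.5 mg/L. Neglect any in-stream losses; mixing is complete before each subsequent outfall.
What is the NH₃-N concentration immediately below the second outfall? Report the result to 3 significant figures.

3.51 mg/L

After outfall 1: Q = 6600 + 147.0 = 6747 ML/d; C = (6600·0.2900 + 147.0·38.70)/6747 = 1.127 mg/L.
After outfall 2: Q = 6747 + 803.0 = 7550 ML/d; C = (6747·1.127 + 803.0·23.50)/7550 = 3.506 mg/L.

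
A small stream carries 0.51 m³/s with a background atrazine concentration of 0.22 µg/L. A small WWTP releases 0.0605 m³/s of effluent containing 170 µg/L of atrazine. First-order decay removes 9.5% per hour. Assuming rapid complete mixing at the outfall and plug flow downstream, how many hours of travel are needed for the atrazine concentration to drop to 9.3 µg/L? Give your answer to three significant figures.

6.74 h

Mixed concentration C = ΣQC/ΣQ = (0.5100·0.2200 + 0.06050·170.0) / 0.5705 = 10.40/0.5705 = 18.22 µg/L.
9.5%/h lost → k = −ln(1 − 0.095) = 0.09982 h⁻¹.
18.22·exp(−k·t) = 9.3 → t = ln(18.22/9.3)/k = 24260 s = 6.740 h.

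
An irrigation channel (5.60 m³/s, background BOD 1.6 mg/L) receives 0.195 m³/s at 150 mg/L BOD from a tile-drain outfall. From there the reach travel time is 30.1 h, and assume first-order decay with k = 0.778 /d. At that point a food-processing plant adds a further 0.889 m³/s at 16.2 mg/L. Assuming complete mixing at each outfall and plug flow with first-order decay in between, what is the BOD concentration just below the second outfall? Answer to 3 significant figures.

Flow-weighted average: C = (5.600·1.600 + 0.1950·150.0) / 5.795 = 38.21/5.795 = 6.594 mg/L; combined flow 5.795 m³/s.
After decay, C = 6.594 × e^(−kt) = 6.594 × 0.3769 = 2.485 mg/L.
Second outfall: C = (5.795·2.485 + 0.8890·16.20)/6.684 = 4.309 mg/L.

4.31 mg/L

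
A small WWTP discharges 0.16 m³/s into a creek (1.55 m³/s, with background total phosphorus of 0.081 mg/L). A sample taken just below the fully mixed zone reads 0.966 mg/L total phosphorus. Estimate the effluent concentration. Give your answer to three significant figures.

9.54 mg/L

Mass balance: 1.550·0.08100 + 0.1600·Cₑ = 1.710·0.9660
→ Cₑ = (1.710·0.9660 − 1.550·0.08100) / 0.1600 = 9.539 mg/L.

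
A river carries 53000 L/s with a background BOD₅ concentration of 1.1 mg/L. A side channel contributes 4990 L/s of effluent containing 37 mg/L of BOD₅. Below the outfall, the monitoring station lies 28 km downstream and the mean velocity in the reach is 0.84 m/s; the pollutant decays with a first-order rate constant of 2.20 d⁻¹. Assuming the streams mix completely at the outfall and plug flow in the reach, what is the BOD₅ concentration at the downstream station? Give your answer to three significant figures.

Mass balance: C = (53000·1.100 + 4990·37.00) / 57990 = 242900/57990 = 4.189 mg/L.
Travel time t = 28·1000 / 0.84 = 33330 s = 9.259 h.
Decay over the reach: 4.189·exp(−kt) = 4.189·0.4279 = 1.793 mg/L.

1.79 mg/L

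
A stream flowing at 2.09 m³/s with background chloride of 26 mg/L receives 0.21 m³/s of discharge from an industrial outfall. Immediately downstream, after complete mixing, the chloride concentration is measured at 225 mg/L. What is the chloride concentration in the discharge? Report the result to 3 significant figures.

Mass balance: 2.090·26.00 + 0.2100·Cₑ = 2.300·225.0
→ Cₑ = (2.300·225.0 − 2.090·26.00) / 0.2100 = 2206 mg/L.

2210 mg/L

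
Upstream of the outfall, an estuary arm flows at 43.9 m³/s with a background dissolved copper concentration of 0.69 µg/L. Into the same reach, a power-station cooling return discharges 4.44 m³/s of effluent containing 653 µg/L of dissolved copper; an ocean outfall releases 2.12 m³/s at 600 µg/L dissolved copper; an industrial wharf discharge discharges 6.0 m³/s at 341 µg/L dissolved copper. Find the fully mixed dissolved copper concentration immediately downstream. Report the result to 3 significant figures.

111 µg/L

After mixing, C = (43.90·0.6900 + 4.440·653.0 + 2.120·600.0 + 6.000·341.0) / 56.46 = 6248/56.46 = 110.7 µg/L.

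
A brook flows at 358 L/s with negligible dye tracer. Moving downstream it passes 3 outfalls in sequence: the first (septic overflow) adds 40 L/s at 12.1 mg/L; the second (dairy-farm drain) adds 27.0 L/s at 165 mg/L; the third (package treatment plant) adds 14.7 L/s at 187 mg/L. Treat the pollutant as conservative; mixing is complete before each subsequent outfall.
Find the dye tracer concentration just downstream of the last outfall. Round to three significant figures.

17.5 mg/L

After outfall 1: Q = 358.0 + 40.00 = 398.0 L/s; C = (358.0·0 + 40.00·12.10)/398.0 = 1.216 mg/L.
After outfall 2: Q = 398.0 + 27.00 = 425.0 L/s; C = (398.0·1.216 + 27.00·165.0)/425.0 = 11.62 mg/L.
After outfall 3: Q = 425.0 + 14.70 = 439.7 L/s; C = (425.0·11.62 + 14.70·187.0)/439.7 = 17.48 mg/L.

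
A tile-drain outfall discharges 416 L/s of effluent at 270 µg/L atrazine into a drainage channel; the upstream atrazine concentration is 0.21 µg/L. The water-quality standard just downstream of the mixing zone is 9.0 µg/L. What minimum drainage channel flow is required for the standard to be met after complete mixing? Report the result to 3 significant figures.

12400 L/s

Set C_mix = 9.0: (Q·0.2100 + 416.0·270.0) / (Q + 416.0) = 9.0
→ Q = 416.0·(270.0 − 9.0)/(9.0 − 0.2100) = 12350 L/s.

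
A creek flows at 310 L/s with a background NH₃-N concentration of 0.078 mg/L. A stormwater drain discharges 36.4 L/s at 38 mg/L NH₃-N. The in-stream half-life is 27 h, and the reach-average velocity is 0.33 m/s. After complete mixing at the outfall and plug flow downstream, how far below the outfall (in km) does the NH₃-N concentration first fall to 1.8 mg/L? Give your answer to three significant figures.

37.7 km

Mixed concentration C = ΣQC/ΣQ = (310.0·0.07800 + 36.40·38.00) / 346.4 = 1407/346.4 = 4.063 mg/L.
Half-life 27 h → k = ln 2 / 27 = 0.02567 h⁻¹ = 0.6161 d⁻¹.
Set 4.063·exp(−k·t) = 1.8 → t = ln(4.063/1.8)/k = 114200 s = 31.71 h.
Distance = v·t = 0.33·114200 = 37670 m = 37.67 km.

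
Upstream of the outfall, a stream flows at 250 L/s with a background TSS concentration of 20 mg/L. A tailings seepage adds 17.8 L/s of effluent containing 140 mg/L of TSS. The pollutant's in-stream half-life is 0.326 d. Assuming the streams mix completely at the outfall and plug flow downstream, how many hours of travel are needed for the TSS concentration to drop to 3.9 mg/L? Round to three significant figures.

22.2 h

Conservation of mass: C = (250.0·20.00 + 17.80·140.0) / 267.8 = 7492/267.8 = 27.98 mg/L.
Half-life 0.326 d → k = ln 2 / 0.326 = 2.126 d⁻¹.
27.98·exp(−k·t) = 3.9 → t = ln(27.98/3.9)/k = 80070 s = 22.24 h.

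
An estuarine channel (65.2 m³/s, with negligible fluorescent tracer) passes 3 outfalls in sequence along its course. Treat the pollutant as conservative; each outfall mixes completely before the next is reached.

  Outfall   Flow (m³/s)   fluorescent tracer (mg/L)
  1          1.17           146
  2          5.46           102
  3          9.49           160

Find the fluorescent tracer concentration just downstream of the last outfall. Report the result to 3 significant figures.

27.6 mg/L

Outfall 1: combined Q = 66.37 m³/s; C = (65.20·0 + 1.170·146.0)/66.37 = 2.574 mg/L.
Outfall 2: combined Q = 71.83 m³/s; C = (66.37·2.574 + 5.460·102.0)/71.83 = 10.13 mg/L.
Outfall 3: combined Q = 81.32 m³/s; C = (71.83·10.13 + 9.490·160.0)/81.32 = 27.62 mg/L.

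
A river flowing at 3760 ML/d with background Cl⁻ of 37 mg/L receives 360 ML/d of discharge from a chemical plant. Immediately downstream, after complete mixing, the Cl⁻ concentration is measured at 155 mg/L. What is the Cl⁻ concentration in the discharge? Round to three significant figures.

1390 mg/L

Mass balance: 3760·37.00 + 360.0·Cₑ = 4120·155.0
→ Cₑ = (4120·155.0 − 3760·37.00) / 360.0 = 1387 mg/L.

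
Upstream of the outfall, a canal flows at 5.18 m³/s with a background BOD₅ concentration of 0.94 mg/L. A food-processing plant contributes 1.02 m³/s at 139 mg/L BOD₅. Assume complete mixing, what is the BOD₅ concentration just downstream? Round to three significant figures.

After mixing, C = (5.180·0.9400 + 1.020·139.0) / 6.200 = 146.6/6.200 = 23.65 mg/L.

23.7 mg/L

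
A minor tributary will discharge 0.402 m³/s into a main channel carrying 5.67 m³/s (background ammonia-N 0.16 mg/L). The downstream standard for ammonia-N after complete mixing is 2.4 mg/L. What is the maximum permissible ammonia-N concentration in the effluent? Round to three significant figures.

34.0 mg/L

At the limit, (Qr·Cr + Qe·Cₑ)/(Qr + Qe) = 2.4:
Cₑ = (6.072·2.4 − 5.670·0.1600) / 0.4020 = 33.99 mg/L.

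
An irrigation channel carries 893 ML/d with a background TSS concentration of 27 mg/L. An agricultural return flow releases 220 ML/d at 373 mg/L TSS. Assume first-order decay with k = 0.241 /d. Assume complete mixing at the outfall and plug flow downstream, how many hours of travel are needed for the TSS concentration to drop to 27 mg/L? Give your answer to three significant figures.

126 h

Flow-weighted average: C = (893.0·27.00 + 220.0·373.0) / 1113 = 106200/1113 = 95.39 mg/L.
95.39·exp(−k·t) = 27 → t = ln(95.39/27)/k = 452500 s = 125.7 h.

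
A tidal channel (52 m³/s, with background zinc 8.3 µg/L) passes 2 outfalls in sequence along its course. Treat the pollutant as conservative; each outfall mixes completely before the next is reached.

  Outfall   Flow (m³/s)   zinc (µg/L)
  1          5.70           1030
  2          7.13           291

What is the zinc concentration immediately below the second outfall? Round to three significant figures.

Outfall 1: combined Q = 57.70 m³/s; C = (52.00·8.300 + 5.700·1030)/57.70 = 109.2 µg/L.
Outfall 2: combined Q = 64.83 m³/s; C = (57.70·109.2 + 7.130·291.0)/64.83 = 129.2 µg/L.

129 µg/L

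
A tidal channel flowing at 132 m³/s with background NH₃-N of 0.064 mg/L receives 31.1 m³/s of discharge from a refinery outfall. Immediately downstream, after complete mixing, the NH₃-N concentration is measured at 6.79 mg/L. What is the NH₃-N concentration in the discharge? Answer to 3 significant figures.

35.3 mg/L

Mass balance: 132.0·0.06400 + 31.10·Cₑ = 163.1·6.790
→ Cₑ = (163.1·6.790 − 132.0·0.06400) / 31.10 = 35.34 mg/L.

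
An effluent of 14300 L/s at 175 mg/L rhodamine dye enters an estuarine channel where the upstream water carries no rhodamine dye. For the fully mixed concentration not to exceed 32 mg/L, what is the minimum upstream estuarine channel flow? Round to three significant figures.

63900 L/s

Set C_mix = 32: (Q·0 + 14300·175.0) / (Q + 14300) = 32
→ Q = 14300·(175.0 − 32)/(32 − 0) = 63900 L/s.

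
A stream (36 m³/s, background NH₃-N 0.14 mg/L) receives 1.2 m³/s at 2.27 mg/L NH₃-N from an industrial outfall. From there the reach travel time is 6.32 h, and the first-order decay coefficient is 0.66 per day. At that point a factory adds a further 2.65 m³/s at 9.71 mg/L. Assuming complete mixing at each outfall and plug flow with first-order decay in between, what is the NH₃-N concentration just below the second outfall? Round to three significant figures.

Conservation of mass: C = (36.00·0.1400 + 1.200·2.270) / 37.20 = 7.764/37.20 = 0.2087 mg/L; combined flow 37.20 m³/s.
Applying C = C₀e^(−kt): 0.2087 × 0.8405 = 0.1754 mg/L.
At the second outfall, C = (37.20·0.1754 + 2.650·9.710) / (37.20 + 2.650) = 0.8095 mg/L.

0.809 mg/L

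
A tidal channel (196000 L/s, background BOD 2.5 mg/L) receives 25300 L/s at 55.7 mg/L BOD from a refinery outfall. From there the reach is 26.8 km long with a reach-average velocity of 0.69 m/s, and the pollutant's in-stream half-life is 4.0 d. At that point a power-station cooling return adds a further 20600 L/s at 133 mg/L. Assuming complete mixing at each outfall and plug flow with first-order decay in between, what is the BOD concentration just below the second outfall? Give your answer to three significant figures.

18.6 mg/L

Mass balance: C = (196000·2.500 + 25300·55.70) / 221300 = 1899000/221300 = 8.582 mg/L; combined flow 221300 L/s.
Travel time t = 26.8·1000 / 0.69 = 38840 s = 10.79 h.
Half-life 4.0 d → k = ln 2 / 4.0 = 0.1733 d⁻¹.
Decay over the reach: 8.582·exp(−kt) = 8.582·0.9251 = 7.939 mg/L.
Second outfall: C = (221300·7.939 + 20600·133.0)/241900 = 18.59 mg/L.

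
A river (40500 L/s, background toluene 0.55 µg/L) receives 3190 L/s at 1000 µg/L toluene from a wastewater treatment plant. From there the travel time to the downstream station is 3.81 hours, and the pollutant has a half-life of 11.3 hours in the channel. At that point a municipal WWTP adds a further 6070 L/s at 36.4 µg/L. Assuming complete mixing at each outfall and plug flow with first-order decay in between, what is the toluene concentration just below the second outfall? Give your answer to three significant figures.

Flow-weighted average: C = (40500·0.5500 + 3190·1000) / 43690 = 3212000/43690 = 73.52 µg/L; combined flow 43690 L/s.
Half-life 11.3 h → k = ln 2 / 11.3 = 0.06134 h⁻¹ = 1.472 d⁻¹.
Decay over the reach: 73.52·exp(−kt) = 73.52·0.7916 = 58.20 µg/L.
At the second outfall, C = (43690·58.20 + 6070·36.40) / (43690 + 6070) = 55.54 µg/L.

55.5 µg/L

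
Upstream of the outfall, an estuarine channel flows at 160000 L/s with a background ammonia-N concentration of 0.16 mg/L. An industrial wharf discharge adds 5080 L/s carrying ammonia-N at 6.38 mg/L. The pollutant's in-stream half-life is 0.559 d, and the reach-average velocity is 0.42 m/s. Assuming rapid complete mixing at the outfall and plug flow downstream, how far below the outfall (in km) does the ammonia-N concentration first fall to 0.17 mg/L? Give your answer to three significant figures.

Flow-weighted average: C = (160000·0.1600 + 5080·6.380) / 165100 = 58010/165100 = 0.3514 mg/L.
Half-life 0.559 d → k = ln 2 / 0.559 = 1.240 d⁻¹.
Set 0.3514·exp(−k·t) = 0.17 → t = ln(0.3514/0.17)/k = 50600 s = 14.05 h.
Distance = v·t = 0.42·50600 = 21250 m = 21.25 km.

21.3 km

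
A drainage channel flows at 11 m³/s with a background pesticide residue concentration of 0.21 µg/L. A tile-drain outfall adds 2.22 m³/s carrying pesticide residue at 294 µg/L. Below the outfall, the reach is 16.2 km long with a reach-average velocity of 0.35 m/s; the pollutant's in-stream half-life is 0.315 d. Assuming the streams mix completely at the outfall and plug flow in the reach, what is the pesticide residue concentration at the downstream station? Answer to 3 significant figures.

Conservation of mass: C = (11.00·0.2100 + 2.220·294.0) / 13.22 = 655.0/13.22 = 49.55 µg/L.
Travel time t = 16.2·1000 / 0.35 = 46290 s = 12.86 h.
Half-life 0.315 d → k = ln 2 / 0.315 = 2.200 d⁻¹.
Applying C = C₀e^(−kt): 49.55 × 0.3076 = 15.24 µg/L.

15.2 µg/L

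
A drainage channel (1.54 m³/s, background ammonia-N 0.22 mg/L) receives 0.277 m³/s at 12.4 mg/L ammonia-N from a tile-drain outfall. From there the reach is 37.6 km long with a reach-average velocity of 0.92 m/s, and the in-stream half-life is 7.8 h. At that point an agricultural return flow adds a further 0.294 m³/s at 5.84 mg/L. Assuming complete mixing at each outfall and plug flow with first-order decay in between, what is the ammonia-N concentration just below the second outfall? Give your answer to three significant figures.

1.47 mg/L

Mass balance: C = (1.540·0.2200 + 0.2770·12.40) / 1.817 = 3.774/1.817 = 2.077 mg/L; combined flow 1.817 m³/s.
Travel time t = 37.6·1000 / 0.92 = 40870 s = 11.35 h.
Half-life 7.8 h → k = ln 2 / 7.8 = 0.08887 h⁻¹ = 2.133 d⁻¹.
Decay over the reach: 2.077·exp(−kt) = 2.077·0.3646 = 0.7573 mg/L.
Second outfall: C = (1.817·0.7573 + 0.2940·5.840)/2.111 = 1.465 mg/L.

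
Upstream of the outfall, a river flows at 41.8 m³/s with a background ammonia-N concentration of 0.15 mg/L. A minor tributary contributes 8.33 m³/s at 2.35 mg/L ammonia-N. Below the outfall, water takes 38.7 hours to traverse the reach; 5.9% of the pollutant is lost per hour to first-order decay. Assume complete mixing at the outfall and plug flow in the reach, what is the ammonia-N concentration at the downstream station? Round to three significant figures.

Conservation of mass: C = (41.80·0.1500 + 8.330·2.350) / 50.13 = 25.85/50.13 = 0.5156 mg/L.
5.9%/h lost → k = −ln(1 − 0.059) = 0.06081 h⁻¹.
First-order decay: C = 0.5156·exp(−k·t) = 0.5156·0.09504 = 0.04900 mg/L.

0.0490 mg/L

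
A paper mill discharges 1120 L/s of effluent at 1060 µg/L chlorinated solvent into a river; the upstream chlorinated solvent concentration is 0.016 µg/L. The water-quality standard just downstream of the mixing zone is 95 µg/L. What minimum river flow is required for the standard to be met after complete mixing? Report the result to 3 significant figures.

11400 L/s

Set C_mix = 95: (Q·0.01600 + 1120·1060) / (Q + 1120) = 95
→ Q = 1120·(1060 − 95)/(95 − 0.01600) = 11380 L/s.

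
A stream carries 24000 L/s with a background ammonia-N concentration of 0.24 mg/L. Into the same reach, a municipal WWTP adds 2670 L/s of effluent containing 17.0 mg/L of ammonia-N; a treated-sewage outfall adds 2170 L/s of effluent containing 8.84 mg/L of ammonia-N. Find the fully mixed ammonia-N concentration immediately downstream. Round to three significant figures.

2.44 mg/L

Mixed concentration C = ΣQC/ΣQ = (24000·0.2400 + 2670·17.00 + 2170·8.840) / 28840 = 70330/28840 = 2.439 mg/L.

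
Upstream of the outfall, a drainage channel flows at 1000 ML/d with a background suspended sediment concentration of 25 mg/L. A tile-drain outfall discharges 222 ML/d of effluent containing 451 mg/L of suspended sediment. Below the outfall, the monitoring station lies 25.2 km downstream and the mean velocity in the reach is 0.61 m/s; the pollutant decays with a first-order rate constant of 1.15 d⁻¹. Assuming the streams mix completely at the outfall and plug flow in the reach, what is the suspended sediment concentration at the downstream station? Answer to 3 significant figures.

Flow-weighted average: C = (1000·25.00 + 222.0·451.0) / 1222 = 125100/1222 = 102.4 mg/L.
Travel time t = 25.2·1000 / 0.61 = 41310 s = 11.48 h.
Applying C = C₀e^(−kt): 102.4 × 0.5770 = 59.08 mg/L.

59.1 mg/L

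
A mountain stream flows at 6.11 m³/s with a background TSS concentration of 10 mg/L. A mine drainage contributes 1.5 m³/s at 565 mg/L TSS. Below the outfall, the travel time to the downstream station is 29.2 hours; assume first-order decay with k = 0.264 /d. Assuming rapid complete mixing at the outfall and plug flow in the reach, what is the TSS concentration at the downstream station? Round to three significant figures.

86.6 mg/L

Conservation of mass: C = (6.110·10.00 + 1.500·565.0) / 7.610 = 908.6/7.610 = 119.4 mg/L.
After decay, C = 119.4 × e^(−kt) = 119.4 × 0.7253 = 86.59 mg/L.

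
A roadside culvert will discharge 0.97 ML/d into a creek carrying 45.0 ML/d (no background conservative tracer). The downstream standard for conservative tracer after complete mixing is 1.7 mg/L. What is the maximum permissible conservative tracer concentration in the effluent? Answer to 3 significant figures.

At the limit, (Qr·Cr + Qe·Cₑ)/(Qr + Qe) = 1.7:
Cₑ = (45.97·1.7 − 45.00·0) / 0.9700 = 80.57 mg/L.

80.6 mg/L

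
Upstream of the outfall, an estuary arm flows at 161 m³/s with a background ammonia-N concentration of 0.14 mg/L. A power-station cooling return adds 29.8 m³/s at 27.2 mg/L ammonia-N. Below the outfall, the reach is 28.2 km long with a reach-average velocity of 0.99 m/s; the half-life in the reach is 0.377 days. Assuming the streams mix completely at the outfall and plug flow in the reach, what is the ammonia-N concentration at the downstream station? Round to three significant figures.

2.38 mg/L

Conservation of mass: C = (161.0·0.1400 + 29.80·27.20) / 190.8 = 833.1/190.8 = 4.366 mg/L.
Travel time t = 28.2·1000 / 0.99 = 28480 s = 7.912 h.
Half-life 0.377 d → k = ln 2 / 0.377 = 1.839 d⁻¹.
First-order decay: C = 4.366·exp(−k·t) = 4.366·0.5454 = 2.382 mg/L.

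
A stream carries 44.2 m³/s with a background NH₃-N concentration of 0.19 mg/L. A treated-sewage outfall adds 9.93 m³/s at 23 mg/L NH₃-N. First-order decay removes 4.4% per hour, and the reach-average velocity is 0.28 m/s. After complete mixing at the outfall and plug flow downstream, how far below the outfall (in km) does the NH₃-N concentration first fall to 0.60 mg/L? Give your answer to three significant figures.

44.5 km

Mixed concentration C = ΣQC/ΣQ = (44.20·0.1900 + 9.930·23.00) / 54.13 = 236.8/54.13 = 4.374 mg/L.
4.4%/h lost → k = −ln(1 − 0.044) = 0.04500 h⁻¹.
Set 4.374·exp(−k·t) = 0.60 → t = ln(4.374/0.60)/k = 158900 s = 44.15 h.
Distance = v·t = 0.28·158900 = 44500 m = 44.50 km.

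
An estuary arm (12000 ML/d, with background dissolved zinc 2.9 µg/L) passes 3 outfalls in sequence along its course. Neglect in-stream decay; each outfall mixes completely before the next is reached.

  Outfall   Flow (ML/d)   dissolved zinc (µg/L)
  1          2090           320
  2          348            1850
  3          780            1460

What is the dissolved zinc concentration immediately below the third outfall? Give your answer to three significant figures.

163 µg/L

Below outfall 1: Q → 14090 ML/d, C = (12000·2.900 + 2090·320.0)/14090 = 49.94 µg/L.
Below outfall 2: Q → 14440 ML/d, C = (14090·49.94 + 348.0·1850)/14440 = 93.32 µg/L.
Below outfall 3: Q → 15220 ML/d, C = (14440·93.32 + 780.0·1460)/15220 = 163.4 µg/L.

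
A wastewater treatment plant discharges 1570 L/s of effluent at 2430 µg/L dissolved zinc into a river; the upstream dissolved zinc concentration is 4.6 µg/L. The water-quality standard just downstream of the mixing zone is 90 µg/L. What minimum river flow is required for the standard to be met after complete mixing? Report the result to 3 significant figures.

43000 L/s

Set C_mix = 90: (Q·4.600 + 1570·2430) / (Q + 1570) = 90
→ Q = 1570·(2430 − 90)/(90 − 4.600) = 43020 L/s.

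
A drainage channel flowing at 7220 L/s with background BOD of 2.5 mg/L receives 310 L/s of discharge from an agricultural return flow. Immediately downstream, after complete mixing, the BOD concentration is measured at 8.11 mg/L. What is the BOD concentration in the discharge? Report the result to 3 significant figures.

Mass balance: 7220·2.500 + 310.0·Cₑ = 7530·8.110
→ Cₑ = (7530·8.110 − 7220·2.500) / 310.0 = 138.8 mg/L.

139 mg/L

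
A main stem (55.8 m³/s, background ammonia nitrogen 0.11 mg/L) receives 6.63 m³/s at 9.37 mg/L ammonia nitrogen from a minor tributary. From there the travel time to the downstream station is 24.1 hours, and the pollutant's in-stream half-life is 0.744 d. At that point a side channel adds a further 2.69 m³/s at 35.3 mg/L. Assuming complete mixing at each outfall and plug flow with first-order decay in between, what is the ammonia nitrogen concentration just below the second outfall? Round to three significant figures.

1.87 mg/L

Mixed concentration C = ΣQC/ΣQ = (55.80·0.1100 + 6.630·9.370) / 62.43 = 68.26/62.43 = 1.093 mg/L; combined flow 62.43 m³/s.
Half-life 0.744 d → k = ln 2 / 0.744 = 0.9316 d⁻¹.
Applying C = C₀e^(−kt): 1.093 × 0.3924 = 0.4290 mg/L.
At the second outfall, C = (62.43·0.4290 + 2.690·35.30) / (62.43 + 2.690) = 1.869 mg/L.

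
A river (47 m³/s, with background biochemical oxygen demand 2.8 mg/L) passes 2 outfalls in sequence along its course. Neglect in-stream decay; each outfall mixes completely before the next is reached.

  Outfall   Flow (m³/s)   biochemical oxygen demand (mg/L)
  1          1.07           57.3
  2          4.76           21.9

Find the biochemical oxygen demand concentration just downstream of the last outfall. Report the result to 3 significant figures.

5.62 mg/L

Below outfall 1: Q → 48.07 m³/s, C = (47.00·2.800 + 1.070·57.30)/48.07 = 4.013 mg/L.
Below outfall 2: Q → 52.83 m³/s, C = (48.07·4.013 + 4.760·21.90)/52.83 = 5.625 mg/L.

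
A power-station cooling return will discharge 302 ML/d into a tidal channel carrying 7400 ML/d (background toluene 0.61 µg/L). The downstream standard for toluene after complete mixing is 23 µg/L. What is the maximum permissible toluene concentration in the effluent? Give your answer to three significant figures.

572 µg/L

At the limit, (Qr·Cr + Qe·Cₑ)/(Qr + Qe) = 23:
Cₑ = (7702·23 − 7400·0.6100) / 302.0 = 571.6 µg/L.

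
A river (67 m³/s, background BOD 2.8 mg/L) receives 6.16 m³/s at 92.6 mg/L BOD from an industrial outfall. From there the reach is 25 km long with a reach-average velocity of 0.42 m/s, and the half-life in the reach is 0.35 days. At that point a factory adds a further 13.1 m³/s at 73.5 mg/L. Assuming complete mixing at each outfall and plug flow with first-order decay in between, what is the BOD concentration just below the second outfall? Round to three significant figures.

Conservation of mass: C = (67.00·2.800 + 6.160·92.60) / 73.16 = 758.0/73.16 = 10.36 mg/L; combined flow 73.16 m³/s.
Travel time t = 25·1000 / 0.42 = 59520 s = 16.53 h.
Half-life 0.35 d → k = ln 2 / 0.35 = 1.980 d⁻¹.
Applying C = C₀e^(−kt): 10.36 × 0.2555 = 2.648 mg/L.
At the second outfall, C = (73.16·2.648 + 13.10·73.50) / (73.16 + 13.10) = 13.41 mg/L.

13.4 mg/L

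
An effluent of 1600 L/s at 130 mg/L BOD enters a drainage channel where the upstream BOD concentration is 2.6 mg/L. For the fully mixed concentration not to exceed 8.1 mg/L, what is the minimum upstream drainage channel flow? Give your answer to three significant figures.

35500 L/s

Set C_mix = 8.1: (Q·2.600 + 1600·130.0) / (Q + 1600) = 8.1
→ Q = 1600·(130.0 − 8.1)/(8.1 − 2.600) = 35460 L/s.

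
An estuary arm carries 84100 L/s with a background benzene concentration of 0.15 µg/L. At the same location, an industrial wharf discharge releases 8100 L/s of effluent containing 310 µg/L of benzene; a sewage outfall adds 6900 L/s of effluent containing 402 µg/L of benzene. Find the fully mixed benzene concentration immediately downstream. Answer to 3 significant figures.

53.5 µg/L

Mixed concentration C = ΣQC/ΣQ = (84100·0.1500 + 8100·310.0 + 6900·402.0) / 99100 = 5297000/99100 = 53.46 µg/L.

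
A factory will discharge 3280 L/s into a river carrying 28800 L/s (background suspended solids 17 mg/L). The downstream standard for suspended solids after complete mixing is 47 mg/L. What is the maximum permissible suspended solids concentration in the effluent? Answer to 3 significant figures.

310 mg/L

At the limit, (Qr·Cr + Qe·Cₑ)/(Qr + Qe) = 47:
Cₑ = (32080·47 − 28800·17.00) / 3280 = 310.4 mg/L.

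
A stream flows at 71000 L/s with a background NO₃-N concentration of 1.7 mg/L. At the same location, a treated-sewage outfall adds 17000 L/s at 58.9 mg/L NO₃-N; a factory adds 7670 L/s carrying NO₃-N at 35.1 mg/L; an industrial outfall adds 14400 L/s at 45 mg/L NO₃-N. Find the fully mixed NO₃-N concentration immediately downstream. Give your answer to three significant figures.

18.5 mg/L

Mass balance: C = (71000·1.700 + 17000·58.90 + 7670·35.10 + 14400·45.00) / 110100 = 2039000/110100 = 18.53 mg/L.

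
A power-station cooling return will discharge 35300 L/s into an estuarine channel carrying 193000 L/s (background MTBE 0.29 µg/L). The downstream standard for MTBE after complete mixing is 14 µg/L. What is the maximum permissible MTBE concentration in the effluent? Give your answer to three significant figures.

At the limit, (Qr·Cr + Qe·Cₑ)/(Qr + Qe) = 14:
Cₑ = (228300·14 − 193000·0.2900) / 35300 = 88.96 µg/L.

89.0 µg/L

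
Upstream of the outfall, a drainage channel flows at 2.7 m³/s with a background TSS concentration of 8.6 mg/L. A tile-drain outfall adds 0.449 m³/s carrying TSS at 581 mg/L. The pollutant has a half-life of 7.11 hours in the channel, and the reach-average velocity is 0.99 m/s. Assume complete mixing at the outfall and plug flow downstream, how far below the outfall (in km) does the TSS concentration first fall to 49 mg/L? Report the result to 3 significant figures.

22.3 km

After mixing, C = (2.700·8.600 + 0.4490·581.0) / 3.149 = 284.1/3.149 = 90.22 mg/L.
Half-life 7.11 h → k = ln 2 / 7.11 = 0.09749 h⁻¹ = 2.340 d⁻¹.
Set 90.22·exp(−k·t) = 49 → t = ln(90.22/49)/k = 22540 s = 6.261 h.
Distance = v·t = 0.99·22540 = 22310 m = 22.31 km.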